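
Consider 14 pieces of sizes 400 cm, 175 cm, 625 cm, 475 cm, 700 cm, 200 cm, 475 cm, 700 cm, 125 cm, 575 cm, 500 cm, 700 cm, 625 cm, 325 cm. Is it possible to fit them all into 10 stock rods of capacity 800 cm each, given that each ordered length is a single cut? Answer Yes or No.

A valid assignment using 10 stock rods:
  stock rod 1: 700 = 700
  stock rod 2: 700 = 700
  stock rod 3: 700 = 700
  stock rod 4: 625 + 175 = 800
  stock rod 5: 625 + 125 = 750
  stock rod 6: 575 + 200 = 775
  stock rod 7: 500 = 500
  stock rod 8: 475 + 325 = 800
  stock rod 9: 475 = 475
  stock rod 10: 400 = 400
Every load is within 800 cm, so 10 stock rods suffice.

Yes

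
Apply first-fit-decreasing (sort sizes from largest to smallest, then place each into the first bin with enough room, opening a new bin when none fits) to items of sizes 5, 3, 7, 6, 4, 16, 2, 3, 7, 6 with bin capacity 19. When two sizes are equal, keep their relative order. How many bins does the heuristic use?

Sorted descending: 16, 7, 7, 6, 6, 5, 4, 3, 3, 2.
  16 → bin 1 (new)  [load 16/19]
  7 → bin 2 (new)  [load 7/19]
  7 → bin 2  [load 14/19]
  6 → bin 3 (new)  [load 6/19]
  6 → bin 3  [load 12/19]
  5 → bin 2  [load 19/19]
  4 → bin 3  [load 16/19]
  3 → bin 1  [load 19/19]
  3 → bin 3  [load 19/19]
  2 → bin 4 (new)  [load 2/19]
4 bins opened.

4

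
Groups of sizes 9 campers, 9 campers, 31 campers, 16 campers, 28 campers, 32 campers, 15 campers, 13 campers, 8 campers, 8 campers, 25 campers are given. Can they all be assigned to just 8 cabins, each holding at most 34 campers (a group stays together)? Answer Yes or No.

A valid assignment using 7 cabins:
  cabin 1: 32 = 32
  cabin 2: 31 = 31
  cabin 3: 28 = 28
  cabin 4: 25 + 9 = 34
  cabin 5: 16 + 15 = 31
  cabin 6: 13 + 9 + 8 = 30
  cabin 7: 8 = 8
That uses only 7 ≤ 8, so 8 cabins are enough.

Yes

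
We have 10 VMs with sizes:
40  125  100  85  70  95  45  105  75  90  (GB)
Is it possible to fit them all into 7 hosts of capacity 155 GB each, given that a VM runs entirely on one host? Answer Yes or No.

A valid assignment using 7 hosts:
  host 1: 125 = 125
  host 2: 105 + 45 = 150
  host 3: 100 + 40 = 140
  host 4: 95 = 95
  host 5: 90 = 90
  host 6: 85 + 70 = 155
  host 7: 75 = 75
Every load is within 155 GB, so 7 hosts suffice.

Yes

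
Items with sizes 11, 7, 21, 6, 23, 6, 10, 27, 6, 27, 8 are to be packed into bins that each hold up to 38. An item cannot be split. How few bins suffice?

Total = 27 + 27 + 23 + 21 + 11 + 10 + 8 + 7 + 6 + 6 + 6 = 152.
Lower bound: ⌈152/38⌉ = 4 bins.
A packing using 5 bins:
  bin 1: 27 + 11 = 38
  bin 2: 27 + 10 = 37
  bin 3: 23 + 8 + 7 = 38
  bin 4: 21 + 6 + 6 = 33
  bin 5: 6 = 6
No arrangement into 4 bins stays within capacity, so 5 is optimal.

5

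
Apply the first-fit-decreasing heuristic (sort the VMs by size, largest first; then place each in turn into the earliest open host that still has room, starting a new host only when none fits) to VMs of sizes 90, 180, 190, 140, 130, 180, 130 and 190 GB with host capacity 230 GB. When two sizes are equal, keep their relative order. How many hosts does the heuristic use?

Sorted descending: 190, 190, 180, 180, 140, 130, 130, 90.
  190 → host 1 (new)  [load 190/230]
  190 → host 2 (new)  [load 190/230]
  180 → host 3 (new)  [load 180/230]
  180 → host 4 (new)  [load 180/230]
  140 → host 5 (new)  [load 140/230]
  130 → host 6 (new)  [load 130/230]
  130 → host 7 (new)  [load 130/230]
  90 → host 5  [load 230/230]
7 hosts opened.

7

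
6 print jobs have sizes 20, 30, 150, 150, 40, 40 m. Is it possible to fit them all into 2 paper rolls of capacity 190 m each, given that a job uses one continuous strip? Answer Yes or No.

Total = 430 m; ⌈430/190⌉ = 3.
At least 3 paper rolls are required, but only 2 are allowed.

No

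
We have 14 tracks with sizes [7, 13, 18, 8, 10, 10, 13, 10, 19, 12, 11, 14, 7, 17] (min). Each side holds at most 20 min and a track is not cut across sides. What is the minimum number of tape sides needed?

10

Total = 19 + 18 + 17 + 14 + 13 + 13 + 12 + 11 + 10 + 10 + 10 + 8 + 7 + 7 = 169 min.
Lower bound: ⌈169/20⌉ = 9 tape sides.
A packing using 10 tape sides:
  side 1: 19 = 19
  side 2: 18 = 18
  side 3: 17 = 17
  side 4: 14 = 14
  side 5: 13 + 7 = 20
  side 6: 13 + 7 = 20
  side 7: 12 + 8 = 20
  side 8: 11 = 11
  side 9: 10 + 10 = 20
  side 10: 10 = 10
No arrangement into 9 tape sides stays within capacity, so 10 is optimal.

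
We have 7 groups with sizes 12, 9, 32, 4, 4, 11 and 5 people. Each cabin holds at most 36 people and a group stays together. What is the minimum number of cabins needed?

3

Total = 32 + 12 + 11 + 9 + 5 + 4 + 4 = 77 people.
Lower bound: ⌈77/36⌉ = 3 cabins.
A packing using 3 cabins:
  cabin 1: 32 + 4 = 36
  cabin 2: 12 + 11 + 9 + 4 = 36
  cabin 3: 5 = 5
This matches the lower bound, so 3 is optimal.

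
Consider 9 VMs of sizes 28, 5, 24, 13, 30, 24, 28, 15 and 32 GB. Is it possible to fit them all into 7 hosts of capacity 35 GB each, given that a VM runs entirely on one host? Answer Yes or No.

A valid assignment using 7 hosts:
  host 1: 32 = 32
  host 2: 30 + 5 = 35
  host 3: 28 = 28
  host 4: 28 = 28
  host 5: 24 = 24
  host 6: 24 = 24
  host 7: 15 + 13 = 28
Every load is within 35 GB, so 7 hosts suffice.

Yes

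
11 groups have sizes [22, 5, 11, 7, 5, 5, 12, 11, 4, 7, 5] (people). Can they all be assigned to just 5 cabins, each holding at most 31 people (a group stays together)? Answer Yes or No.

Yes

A valid assignment using 4 cabins:
  cabin 1: 22 + 7 = 29
  cabin 2: 12 + 11 + 7 = 30
  cabin 3: 11 + 5 + 5 + 5 + 5 = 31
  cabin 4: 4 = 4
That uses only 4 ≤ 5, so 5 cabins are enough.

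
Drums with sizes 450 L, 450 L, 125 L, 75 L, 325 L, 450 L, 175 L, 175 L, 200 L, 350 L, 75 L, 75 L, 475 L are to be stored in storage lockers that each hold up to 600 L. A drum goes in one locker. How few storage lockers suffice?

7

Total = 475 + 450 + 450 + 450 + 350 + 325 + 200 + 175 + 175 + 125 + 75 + 75 + 75 = 3400 L.
Lower bound: ⌈3400/600⌉ = 6 storage lockers.
A packing using 7 storage lockers:
  locker 1: 475 + 125 = 600
  locker 2: 450 + 75 + 75 = 600
  locker 3: 450 + 75 = 525
  locker 4: 450 = 450
  locker 5: 350 + 200 = 550
  locker 6: 325 + 175 = 500
  locker 7: 175 = 175
No arrangement into 6 storage lockers stays within capacity, so 7 is optimal.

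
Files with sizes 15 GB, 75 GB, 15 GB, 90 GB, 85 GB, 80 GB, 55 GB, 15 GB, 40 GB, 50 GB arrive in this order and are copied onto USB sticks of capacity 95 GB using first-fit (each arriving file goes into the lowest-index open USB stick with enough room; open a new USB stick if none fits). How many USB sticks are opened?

  15 → USB stick 1 (new)  [load 15/95]
  75 → USB stick 1  [load 90/95]
  15 → USB stick 2 (new)  [load 15/95]
  90 → USB stick 3 (new)  [load 90/95]
  85 → USB stick 4 (new)  [load 85/95]
  80 → USB stick 2  [load 95/95]
  55 → USB stick 5 (new)  [load 55/95]
  15 → USB stick 5  [load 70/95]
  40 → USB stick 6 (new)  [load 40/95]
  50 → USB stick 6  [load 90/95]
6 USB sticks opened.

6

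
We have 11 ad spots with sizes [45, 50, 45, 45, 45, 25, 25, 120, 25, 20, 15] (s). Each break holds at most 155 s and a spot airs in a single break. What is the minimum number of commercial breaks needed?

4

Total = 120 + 50 + 45 + 45 + 45 + 45 + 25 + 25 + 25 + 20 + 15 = 460 s.
Lower bound: ⌈460/155⌉ = 3 commercial breaks.
A packing using 4 commercial breaks:
  break 1: 120 + 25 = 145
  break 2: 50 + 45 + 45 + 15 = 155
  break 3: 45 + 45 + 25 + 25 = 140
  break 4: 20 = 20
No arrangement into 3 commercial breaks stays within capacity, so 4 is optimal.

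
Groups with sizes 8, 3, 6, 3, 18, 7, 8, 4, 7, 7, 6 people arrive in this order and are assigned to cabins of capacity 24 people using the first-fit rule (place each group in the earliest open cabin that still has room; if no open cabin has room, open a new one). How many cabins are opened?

  8 → cabin 1 (new)  [load 8/24]
  3 → cabin 1  [load 11/24]
  6 → cabin 1  [load 17/24]
  3 → cabin 1  [load 20/24]
  18 → cabin 2 (new)  [load 18/24]
  7 → cabin 3 (new)  [load 7/24]
  8 → cabin 3  [load 15/24]
  4 → cabin 1  [load 24/24]
  7 → cabin 3  [load 22/24]
  7 → cabin 4 (new)  [load 7/24]
  6 → cabin 2  [load 24/24]
4 cabins opened.

4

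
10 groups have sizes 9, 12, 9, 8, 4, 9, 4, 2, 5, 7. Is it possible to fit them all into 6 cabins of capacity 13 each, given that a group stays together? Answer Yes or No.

Yes

A valid assignment using 6 cabins:
  cabin 1: 12 = 12
  cabin 2: 9 + 4 = 13
  cabin 3: 9 + 4 = 13
  cabin 4: 9 + 2 = 11
  cabin 5: 8 + 5 = 13
  cabin 6: 7 = 7
Every load is within 13, so 6 cabins suffice.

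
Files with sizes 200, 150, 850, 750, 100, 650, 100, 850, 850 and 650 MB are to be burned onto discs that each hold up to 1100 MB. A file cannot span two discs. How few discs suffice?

6

Total = 850 + 850 + 850 + 750 + 650 + 650 + 200 + 150 + 100 + 100 = 5150 MB.
Lower bound: ⌈5150/1100⌉ = 5 discs.
Also, 6 files each exceed 550 MB, and no two of those can share a disc, so at least 6 discs are needed.
A packing using 6 discs:
  disc 1: 850 + 200 = 1050
  disc 2: 850 + 150 + 100 = 1100
  disc 3: 850 + 100 = 950
  disc 4: 750 = 750
  disc 5: 650 = 650
  disc 6: 650 = 650
This matches the lower bound, so 6 is optimal.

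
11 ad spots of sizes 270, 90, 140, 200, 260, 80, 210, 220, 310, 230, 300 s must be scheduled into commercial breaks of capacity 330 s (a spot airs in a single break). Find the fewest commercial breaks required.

9

Total = 310 + 300 + 270 + 260 + 230 + 220 + 210 + 200 + 140 + 90 + 80 = 2310 s.
Lower bound: ⌈2310/330⌉ = 7 commercial breaks.
Also, 8 ad spots each exceed 165 s, and no two of those can share a break, so at least 8 commercial breaks are needed.
A packing using 9 commercial breaks:
  break 1: 310 = 310
  break 2: 300 = 300
  break 3: 270 = 270
  break 4: 260 = 260
  break 5: 230 + 90 = 320
  break 6: 220 + 80 = 300
  break 7: 210 = 210
  break 8: 200 = 200
  break 9: 140 = 140
No arrangement into 8 commercial breaks stays within capacity, so 9 is optimal.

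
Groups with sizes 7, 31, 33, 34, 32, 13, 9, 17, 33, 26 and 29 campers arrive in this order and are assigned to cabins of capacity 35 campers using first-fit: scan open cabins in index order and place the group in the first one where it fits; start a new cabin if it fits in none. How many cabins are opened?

  7 → cabin 1 (new)  [load 7/35]
  31 → cabin 2 (new)  [load 31/35]
  33 → cabin 3 (new)  [load 33/35]
  34 → cabin 4 (new)  [load 34/35]
  32 → cabin 5 (new)  [load 32/35]
  13 → cabin 1  [load 20/35]
  9 → cabin 1  [load 29/35]
  17 → cabin 6 (new)  [load 17/35]
  33 → cabin 7 (new)  [load 33/35]
  26 → cabin 8 (new)  [load 26/35]
  29 → cabin 9 (new)  [load 29/35]
9 cabins opened.

9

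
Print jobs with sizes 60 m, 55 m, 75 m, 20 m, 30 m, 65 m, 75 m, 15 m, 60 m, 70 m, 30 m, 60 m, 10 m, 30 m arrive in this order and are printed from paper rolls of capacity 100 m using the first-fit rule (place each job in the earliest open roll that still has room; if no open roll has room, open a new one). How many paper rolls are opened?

8

  60 → roll 1 (new)  [load 60/100]
  55 → roll 2 (new)  [load 55/100]
  75 → roll 3 (new)  [load 75/100]
  20 → roll 1  [load 80/100]
  30 → roll 2  [load 85/100]
  65 → roll 4 (new)  [load 65/100]
  75 → roll 5 (new)  [load 75/100]
  15 → roll 1  [load 95/100]
  60 → roll 6 (new)  [load 60/100]
  70 → roll 7 (new)  [load 70/100]
  30 → roll 4  [load 95/100]
  60 → roll 8 (new)  [load 60/100]
  10 → roll 2  [load 95/100]
  30 → roll 6  [load 90/100]
8 paper rolls opened.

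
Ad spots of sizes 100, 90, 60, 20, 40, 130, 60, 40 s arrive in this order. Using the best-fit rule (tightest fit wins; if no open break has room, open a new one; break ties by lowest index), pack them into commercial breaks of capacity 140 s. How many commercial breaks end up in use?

5

  100 → break 1 (new)  [load 100/140]
  90 → break 2 (new)  [load 90/140]
  60 → break 3 (new)  [load 60/140]
  20 → break 1  [load 120/140]
  40 → break 2  [load 130/140]
  130 → break 4 (new)  [load 130/140]
  60 → break 3  [load 120/140]
  40 → break 5 (new)  [load 40/140]
5 commercial breaks opened.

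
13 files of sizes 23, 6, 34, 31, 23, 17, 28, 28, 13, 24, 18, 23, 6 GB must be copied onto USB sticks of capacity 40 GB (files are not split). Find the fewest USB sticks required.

9

Total = 34 + 31 + 28 + 28 + 24 + 23 + 23 + 23 + 18 + 17 + 13 + 6 + 6 = 274 GB.
Lower bound: ⌈274/40⌉ = 7 USB sticks.
Also, 8 files each exceed 20 GB, and no two of those can share a USB stick, so at least 8 USB sticks are needed.
A packing using 9 USB sticks:
  USB stick 1: 34 + 6 = 40
  USB stick 2: 31 + 6 = 37
  USB stick 3: 28 = 28
  USB stick 4: 28 = 28
  USB stick 5: 24 + 13 = 37
  USB stick 6: 23 + 17 = 40
  USB stick 7: 23 = 23
  USB stick 8: 23 = 23
  USB stick 9: 18 = 18
No arrangement into 8 USB sticks stays within capacity, so 9 is optimal.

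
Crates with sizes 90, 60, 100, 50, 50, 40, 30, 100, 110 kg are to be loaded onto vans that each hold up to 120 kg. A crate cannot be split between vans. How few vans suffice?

6

Total = 110 + 100 + 100 + 90 + 60 + 50 + 50 + 40 + 30 = 630 kg.
Lower bound: ⌈630/120⌉ = 6 vans.
A packing using 6 vans:
  van 1: 110 = 110
  van 2: 100 = 100
  van 3: 100 = 100
  van 4: 90 + 30 = 120
  van 5: 60 + 50 = 110
  van 6: 50 + 40 = 90
This matches the lower bound, so 6 is optimal.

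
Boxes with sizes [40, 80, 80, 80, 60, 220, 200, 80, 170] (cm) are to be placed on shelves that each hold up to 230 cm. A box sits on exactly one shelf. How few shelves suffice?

5

Total = 220 + 200 + 170 + 80 + 80 + 80 + 80 + 60 + 40 = 1010 cm.
Lower bound: ⌈1010/230⌉ = 5 shelves.
A packing using 5 shelves:
  shelf 1: 220 = 220
  shelf 2: 200 = 200
  shelf 3: 170 + 60 = 230
  shelf 4: 80 + 80 + 40 = 200
  shelf 5: 80 + 80 = 160
This matches the lower bound, so 5 is optimal.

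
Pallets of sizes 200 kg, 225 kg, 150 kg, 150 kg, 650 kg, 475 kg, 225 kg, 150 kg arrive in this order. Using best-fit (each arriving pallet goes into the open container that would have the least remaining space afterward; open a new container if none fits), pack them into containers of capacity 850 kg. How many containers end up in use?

3

  200 → container 1 (new)  [load 200/850]
  225 → container 1  [load 425/850]
  150 → container 1  [load 575/850]
  150 → container 1  [load 725/850]
  650 → container 2 (new)  [load 650/850]
  475 → container 3 (new)  [load 475/850]
  225 → container 3  [load 700/850]
  150 → container 3  [load 850/850]
3 containers opened.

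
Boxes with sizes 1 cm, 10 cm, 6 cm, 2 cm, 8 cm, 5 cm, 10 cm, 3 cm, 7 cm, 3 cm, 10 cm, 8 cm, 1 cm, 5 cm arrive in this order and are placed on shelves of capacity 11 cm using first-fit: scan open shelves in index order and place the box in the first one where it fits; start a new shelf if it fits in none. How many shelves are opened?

  1 → shelf 1 (new)  [load 1/11]
  10 → shelf 1  [load 11/11]
  6 → shelf 2 (new)  [load 6/11]
  2 → shelf 2  [load 8/11]
  8 → shelf 3 (new)  [load 8/11]
  5 → shelf 4 (new)  [load 5/11]
  10 → shelf 5 (new)  [load 10/11]
  3 → shelf 2  [load 11/11]
  7 → shelf 6 (new)  [load 7/11]
  3 → shelf 3  [load 11/11]
  10 → shelf 7 (new)  [load 10/11]
  8 → shelf 8 (new)  [load 8/11]
  1 → shelf 4  [load 6/11]
  5 → shelf 4  [load 11/11]
8 shelves opened.

8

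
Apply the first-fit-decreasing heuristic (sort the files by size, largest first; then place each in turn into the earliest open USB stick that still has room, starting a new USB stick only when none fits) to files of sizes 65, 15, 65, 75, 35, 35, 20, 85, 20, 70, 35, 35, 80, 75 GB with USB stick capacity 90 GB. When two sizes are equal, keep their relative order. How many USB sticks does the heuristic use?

9

Sorted descending: 85, 80, 75, 75, 70, 65, 65, 35, 35, 35, 35, 20, 20, 15.
  85 → USB stick 1 (new)  [load 85/90]
  80 → USB stick 2 (new)  [load 80/90]
  75 → USB stick 3 (new)  [load 75/90]
  75 → USB stick 4 (new)  [load 75/90]
  70 → USB stick 5 (new)  [load 70/90]
  65 → USB stick 6 (new)  [load 65/90]
  65 → USB stick 7 (new)  [load 65/90]
  35 → USB stick 8 (new)  [load 35/90]
  35 → USB stick 8  [load 70/90]
  35 → USB stick 9 (new)  [load 35/90]
  35 → USB stick 9  [load 70/90]
  20 → USB stick 5  [load 90/90]
  20 → USB stick 6  [load 85/90]
  15 → USB stick 3  [load 90/90]
9 USB sticks opened.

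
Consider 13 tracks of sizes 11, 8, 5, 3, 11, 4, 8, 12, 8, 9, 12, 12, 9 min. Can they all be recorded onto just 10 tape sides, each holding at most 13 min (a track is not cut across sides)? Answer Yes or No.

A valid assignment using 10 tape sides:
  side 1: 12 = 12
  side 2: 12 = 12
  side 3: 12 = 12
  side 4: 11 = 11
  side 5: 11 = 11
  side 6: 9 + 4 = 13
  side 7: 9 + 3 = 12
  side 8: 8 + 5 = 13
  side 9: 8 = 8
  side 10: 8 = 8
Every load is within 13 min, so 10 tape sides suffice.

Yes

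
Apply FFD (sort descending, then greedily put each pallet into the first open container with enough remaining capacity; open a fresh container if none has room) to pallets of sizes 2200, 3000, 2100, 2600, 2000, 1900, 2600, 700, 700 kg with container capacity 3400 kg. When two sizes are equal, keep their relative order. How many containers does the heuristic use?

Sorted descending: 3000, 2600, 2600, 2200, 2100, 2000, 1900, 700, 700.
  3000 → container 1 (new)  [load 3000/3400]
  2600 → container 2 (new)  [load 2600/3400]
  2600 → container 3 (new)  [load 2600/3400]
  2200 → container 4 (new)  [load 2200/3400]
  2100 → container 5 (new)  [load 2100/3400]
  2000 → container 6 (new)  [load 2000/3400]
  1900 → container 7 (new)  [load 1900/3400]
  700 → container 2  [load 3300/3400]
  700 → container 3  [load 3300/3400]
7 containers opened.

7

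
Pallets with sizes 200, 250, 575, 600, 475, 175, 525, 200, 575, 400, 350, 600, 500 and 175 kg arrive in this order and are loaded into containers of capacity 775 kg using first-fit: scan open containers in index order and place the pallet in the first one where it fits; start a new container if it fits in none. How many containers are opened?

  200 → container 1 (new)  [load 200/775]
  250 → container 1  [load 450/775]
  575 → container 2 (new)  [load 575/775]
  600 → container 3 (new)  [load 600/775]
  475 → container 4 (new)  [load 475/775]
  175 → container 1  [load 625/775]
  525 → container 5 (new)  [load 525/775]
  200 → container 2  [load 775/775]
  575 → container 6 (new)  [load 575/775]
  400 → container 7 (new)  [load 400/775]
  350 → container 7  [load 750/775]
  600 → container 8 (new)  [load 600/775]
  500 → container 9 (new)  [load 500/775]
  175 → container 3  [load 775/775]
9 containers opened.

9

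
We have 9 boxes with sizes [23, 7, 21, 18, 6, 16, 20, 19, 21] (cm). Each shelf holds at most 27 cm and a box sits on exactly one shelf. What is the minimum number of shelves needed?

Total = 23 + 21 + 21 + 20 + 19 + 18 + 16 + 7 + 6 = 151 cm.
Lower bound: ⌈151/27⌉ = 6 shelves.
Also, 7 boxes each exceed 27/2 cm, and no two of those can share a shelf, so at least 7 shelves are needed.
A packing using 7 shelves:
  shelf 1: 23 = 23
  shelf 2: 21 + 6 = 27
  shelf 3: 21 = 21
  shelf 4: 20 + 7 = 27
  shelf 5: 19 = 19
  shelf 6: 18 = 18
  shelf 7: 16 = 16
This matches the lower bound, so 7 is optimal.

7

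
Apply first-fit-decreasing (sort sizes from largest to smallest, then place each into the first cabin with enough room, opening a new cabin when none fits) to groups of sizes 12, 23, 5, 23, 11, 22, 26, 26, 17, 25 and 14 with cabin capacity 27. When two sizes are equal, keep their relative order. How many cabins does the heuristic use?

Sorted descending: 26, 26, 25, 23, 23, 22, 17, 14, 12, 11, 5.
  26 → cabin 1 (new)  [load 26/27]
  26 → cabin 2 (new)  [load 26/27]
  25 → cabin 3 (new)  [load 25/27]
  23 → cabin 4 (new)  [load 23/27]
  23 → cabin 5 (new)  [load 23/27]
  22 → cabin 6 (new)  [load 22/27]
  17 → cabin 7 (new)  [load 17/27]
  14 → cabin 8 (new)  [load 14/27]
  12 → cabin 8  [load 26/27]
  11 → cabin 9 (new)  [load 11/27]
  5 → cabin 6  [load 27/27]
9 cabins opened.

9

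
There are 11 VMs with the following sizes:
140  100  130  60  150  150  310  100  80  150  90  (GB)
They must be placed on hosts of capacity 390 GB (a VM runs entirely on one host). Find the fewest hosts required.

Total = 310 + 150 + 150 + 150 + 140 + 130 + 100 + 100 + 90 + 80 + 60 = 1460 GB.
Lower bound: ⌈1460/390⌉ = 4 hosts.
A packing using 4 hosts:
  host 1: 310 + 80 = 390
  host 2: 150 + 150 + 90 = 390
  host 3: 150 + 140 + 100 = 390
  host 4: 130 + 100 + 60 = 290
This matches the lower bound, so 4 is optimal.

4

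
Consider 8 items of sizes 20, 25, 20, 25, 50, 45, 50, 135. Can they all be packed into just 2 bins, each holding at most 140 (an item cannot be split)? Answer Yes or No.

Total = 370; ⌈370/140⌉ = 3.
At least 3 bins are required, but only 2 are allowed.

No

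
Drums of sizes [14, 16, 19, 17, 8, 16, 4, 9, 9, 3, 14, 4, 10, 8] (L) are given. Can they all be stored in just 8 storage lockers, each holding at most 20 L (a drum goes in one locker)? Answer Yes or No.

No

Total = 151 L; ⌈151/20⌉ = 8.
The bound of 8 does not rule out 8, but exhaustive search shows no assignment into 8 storage lockers of capacity 20 L exists — the minimum is 9.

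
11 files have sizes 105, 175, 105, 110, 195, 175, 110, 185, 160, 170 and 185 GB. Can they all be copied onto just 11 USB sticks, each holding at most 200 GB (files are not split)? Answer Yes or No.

A valid assignment using 11 USB sticks:
  USB stick 1: 195 = 195
  USB stick 2: 185 = 185
  USB stick 3: 185 = 185
  USB stick 4: 175 = 175
  USB stick 5: 175 = 175
  USB stick 6: 170 = 170
  USB stick 7: 160 = 160
  USB stick 8: 110 = 110
  USB stick 9: 110 = 110
  USB stick 10: 105 = 105
  USB stick 11: 105 = 105
Every load is within 200 GB, so 11 USB sticks suffice.

Yes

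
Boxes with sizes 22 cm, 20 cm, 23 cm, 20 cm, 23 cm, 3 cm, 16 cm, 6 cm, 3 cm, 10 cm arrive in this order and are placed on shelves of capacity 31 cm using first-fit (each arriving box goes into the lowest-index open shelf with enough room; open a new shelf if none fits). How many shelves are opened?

6

  22 → shelf 1 (new)  [load 22/31]
  20 → shelf 2 (new)  [load 20/31]
  23 → shelf 3 (new)  [load 23/31]
  20 → shelf 4 (new)  [load 20/31]
  23 → shelf 5 (new)  [load 23/31]
  3 → shelf 1  [load 25/31]
  16 → shelf 6 (new)  [load 16/31]
  6 → shelf 1  [load 31/31]
  3 → shelf 2  [load 23/31]
  10 → shelf 4  [load 30/31]
6 shelves opened.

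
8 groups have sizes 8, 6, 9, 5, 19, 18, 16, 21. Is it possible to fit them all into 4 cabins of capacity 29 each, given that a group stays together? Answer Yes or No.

Yes

A valid assignment using 4 cabins:
  cabin 1: 21 + 8 = 29
  cabin 2: 19 + 9 = 28
  cabin 3: 18 + 6 + 5 = 29
  cabin 4: 16 = 16
Every load is within 29, so 4 cabins suffice.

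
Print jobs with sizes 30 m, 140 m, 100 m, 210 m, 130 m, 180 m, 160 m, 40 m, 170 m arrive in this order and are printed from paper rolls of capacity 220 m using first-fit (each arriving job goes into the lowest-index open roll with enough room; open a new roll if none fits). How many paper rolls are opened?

  30 → roll 1 (new)  [load 30/220]
  140 → roll 1  [load 170/220]
  100 → roll 2 (new)  [load 100/220]
  210 → roll 3 (new)  [load 210/220]
  130 → roll 4 (new)  [load 130/220]
  180 → roll 5 (new)  [load 180/220]
  160 → roll 6 (new)  [load 160/220]
  40 → roll 1  [load 210/220]
  170 → roll 7 (new)  [load 170/220]
7 paper rolls opened.

7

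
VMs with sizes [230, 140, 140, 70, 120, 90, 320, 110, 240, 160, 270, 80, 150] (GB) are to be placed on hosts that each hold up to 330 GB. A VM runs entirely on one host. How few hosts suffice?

7

Total = 320 + 270 + 240 + 230 + 160 + 150 + 140 + 140 + 120 + 110 + 90 + 80 + 70 = 2120 GB.
Lower bound: ⌈2120/330⌉ = 7 hosts.
A packing using 7 hosts:
  host 1: 320 = 320
  host 2: 270 = 270
  host 3: 240 + 90 = 330
  host 4: 230 + 80 = 310
  host 5: 160 + 150 = 310
  host 6: 140 + 140 = 280
  host 7: 120 + 110 + 70 = 300
This matches the lower bound, so 7 is optimal.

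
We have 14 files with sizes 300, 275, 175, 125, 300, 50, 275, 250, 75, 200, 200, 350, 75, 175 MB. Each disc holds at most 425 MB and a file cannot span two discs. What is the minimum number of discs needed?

Total = 350 + 300 + 300 + 275 + 275 + 250 + 200 + 200 + 175 + 175 + 125 + 75 + 75 + 50 = 2825 MB.
Lower bound: ⌈2825/425⌉ = 7 discs.
A packing using 8 discs:
  disc 1: 350 + 75 = 425
  disc 2: 300 + 125 = 425
  disc 3: 300 + 75 + 50 = 425
  disc 4: 275 = 275
  disc 5: 275 = 275
  disc 6: 250 + 175 = 425
  disc 7: 200 + 200 = 400
  disc 8: 175 = 175
No arrangement into 7 discs stays within capacity, so 8 is optimal.

8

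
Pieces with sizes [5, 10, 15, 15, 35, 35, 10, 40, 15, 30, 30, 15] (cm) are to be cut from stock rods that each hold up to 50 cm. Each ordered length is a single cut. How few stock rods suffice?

Total = 40 + 35 + 35 + 30 + 30 + 15 + 15 + 15 + 15 + 10 + 10 + 5 = 255 cm.
Lower bound: ⌈255/50⌉ = 6 stock rods.
A packing using 6 stock rods:
  stock rod 1: 40 + 10 = 50
  stock rod 2: 35 + 15 = 50
  stock rod 3: 35 + 15 = 50
  stock rod 4: 30 + 15 + 5 = 50
  stock rod 5: 30 + 15 = 45
  stock rod 6: 10 = 10
This matches the lower bound, so 6 is optimal.

6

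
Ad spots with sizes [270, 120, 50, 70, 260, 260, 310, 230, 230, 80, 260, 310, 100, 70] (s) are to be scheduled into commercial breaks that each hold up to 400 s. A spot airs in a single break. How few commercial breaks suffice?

Total = 310 + 310 + 270 + 260 + 260 + 260 + 230 + 230 + 120 + 100 + 80 + 70 + 70 + 50 = 2620 s.
Lower bound: ⌈2620/400⌉ = 7 commercial breaks.
Also, 8 ad spots each exceed 200 s, and no two of those can share a break, so at least 8 commercial breaks are needed.
A packing using 8 commercial breaks:
  break 1: 310 + 80 = 390
  break 2: 310 + 70 = 380
  break 3: 270 + 120 = 390
  break 4: 260 + 100 = 360
  break 5: 260 + 70 + 50 = 380
  break 6: 260 = 260
  break 7: 230 = 230
  break 8: 230 = 230
This matches the lower bound, so 8 is optimal.

8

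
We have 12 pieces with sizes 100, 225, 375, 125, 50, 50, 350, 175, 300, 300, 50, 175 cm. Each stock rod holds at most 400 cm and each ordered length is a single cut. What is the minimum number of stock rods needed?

Total = 375 + 350 + 300 + 300 + 225 + 175 + 175 + 125 + 100 + 50 + 50 + 50 = 2275 cm.
Lower bound: ⌈2275/400⌉ = 6 stock rods.
A packing using 6 stock rods:
  stock rod 1: 375 = 375
  stock rod 2: 350 + 50 = 400
  stock rod 3: 300 + 100 = 400
  stock rod 4: 300 + 50 + 50 = 400
  stock rod 5: 225 + 175 = 400
  stock rod 6: 175 + 125 = 300
This matches the lower bound, so 6 is optimal.

6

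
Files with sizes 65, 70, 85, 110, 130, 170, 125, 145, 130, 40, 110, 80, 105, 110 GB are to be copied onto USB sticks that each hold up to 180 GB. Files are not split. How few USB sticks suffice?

Total = 170 + 145 + 130 + 130 + 125 + 110 + 110 + 110 + 105 + 85 + 80 + 70 + 65 + 40 = 1475 GB.
Lower bound: ⌈1475/180⌉ = 9 USB sticks.
A packing using 10 USB sticks:
  USB stick 1: 170 = 170
  USB stick 2: 145 = 145
  USB stick 3: 130 + 40 = 170
  USB stick 4: 130 = 130
  USB stick 5: 125 = 125
  USB stick 6: 110 + 70 = 180
  USB stick 7: 110 + 65 = 175
  USB stick 8: 110 = 110
  USB stick 9: 105 = 105
  USB stick 10: 85 + 80 = 165
No arrangement into 9 USB sticks stays within capacity, so 10 is optimal.

10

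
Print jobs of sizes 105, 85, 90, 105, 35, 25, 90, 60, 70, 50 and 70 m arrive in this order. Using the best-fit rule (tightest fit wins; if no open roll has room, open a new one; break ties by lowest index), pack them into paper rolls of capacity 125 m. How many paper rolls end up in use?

8

  105 → roll 1 (new)  [load 105/125]
  85 → roll 2 (new)  [load 85/125]
  90 → roll 3 (new)  [load 90/125]
  105 → roll 4 (new)  [load 105/125]
  35 → roll 3  [load 125/125]
  25 → roll 2  [load 110/125]
  90 → roll 5 (new)  [load 90/125]
  60 → roll 6 (new)  [load 60/125]
  70 → roll 7 (new)  [load 70/125]
  50 → roll 7  [load 120/125]
  70 → roll 8 (new)  [load 70/125]
8 paper rolls opened.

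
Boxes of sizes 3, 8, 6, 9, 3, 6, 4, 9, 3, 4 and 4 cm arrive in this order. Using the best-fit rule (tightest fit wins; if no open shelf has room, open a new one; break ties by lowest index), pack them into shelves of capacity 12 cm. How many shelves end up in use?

5

  3 → shelf 1 (new)  [load 3/12]
  8 → shelf 1  [load 11/12]
  6 → shelf 2 (new)  [load 6/12]
  9 → shelf 3 (new)  [load 9/12]
  3 → shelf 3  [load 12/12]
  6 → shelf 2  [load 12/12]
  4 → shelf 4 (new)  [load 4/12]
  9 → shelf 5 (new)  [load 9/12]
  3 → shelf 5  [load 12/12]
  4 → shelf 4  [load 8/12]
  4 → shelf 4  [load 12/12]
5 shelves opened.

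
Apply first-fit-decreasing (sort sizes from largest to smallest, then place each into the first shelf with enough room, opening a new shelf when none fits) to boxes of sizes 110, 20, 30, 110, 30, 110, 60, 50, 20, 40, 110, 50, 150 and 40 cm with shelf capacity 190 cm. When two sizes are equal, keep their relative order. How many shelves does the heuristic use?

Sorted descending: 150, 110, 110, 110, 110, 60, 50, 50, 40, 40, 30, 30, 20, 20.
  150 → shelf 1 (new)  [load 150/190]
  110 → shelf 2 (new)  [load 110/190]
  110 → shelf 3 (new)  [load 110/190]
  110 → shelf 4 (new)  [load 110/190]
  110 → shelf 5 (new)  [load 110/190]
  60 → shelf 2  [load 170/190]
  50 → shelf 3  [load 160/190]
  50 → shelf 4  [load 160/190]
  40 → shelf 1  [load 190/190]
  40 → shelf 5  [load 150/190]
  30 → shelf 3  [load 190/190]
  30 → shelf 4  [load 190/190]
  20 → shelf 2  [load 190/190]
  20 → shelf 5  [load 170/190]
5 shelves opened.

5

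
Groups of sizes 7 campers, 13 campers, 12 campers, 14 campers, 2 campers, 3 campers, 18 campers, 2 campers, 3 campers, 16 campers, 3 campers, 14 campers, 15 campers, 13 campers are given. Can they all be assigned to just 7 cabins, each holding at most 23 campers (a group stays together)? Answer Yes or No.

Total = 135 campers; ⌈135/23⌉ = 6.
8 groups each exceed half the capacity and cannot share a cabin, forcing at least 8 cabins.
At least 8 cabins are required, but only 7 are allowed.

No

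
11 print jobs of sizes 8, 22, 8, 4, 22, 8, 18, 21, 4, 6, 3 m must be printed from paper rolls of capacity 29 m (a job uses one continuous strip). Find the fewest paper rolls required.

5

Total = 22 + 22 + 21 + 18 + 8 + 8 + 8 + 6 + 4 + 4 + 3 = 124 m.
Lower bound: ⌈124/29⌉ = 5 paper rolls.
A packing using 5 paper rolls:
  roll 1: 22 + 6 = 28
  roll 2: 22 + 4 + 3 = 29
  roll 3: 21 + 8 = 29
  roll 4: 18 + 8 = 26
  roll 5: 8 + 4 = 12
This matches the lower bound, so 5 is optimal.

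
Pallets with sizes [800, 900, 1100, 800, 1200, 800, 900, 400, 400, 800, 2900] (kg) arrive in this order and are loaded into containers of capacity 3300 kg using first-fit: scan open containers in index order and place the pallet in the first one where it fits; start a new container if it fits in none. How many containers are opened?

  800 → container 1 (new)  [load 800/3300]
  900 → container 1  [load 1700/3300]
  1100 → container 1  [load 2800/3300]
  800 → container 2 (new)  [load 800/3300]
  1200 → container 2  [load 2000/3300]
  800 → container 2  [load 2800/3300]
  900 → container 3 (new)  [load 900/3300]
  400 → container 1  [load 3200/3300]
  400 → container 2  [load 3200/3300]
  800 → container 3  [load 1700/3300]
  2900 → container 4 (new)  [load 2900/3300]
4 containers opened.

4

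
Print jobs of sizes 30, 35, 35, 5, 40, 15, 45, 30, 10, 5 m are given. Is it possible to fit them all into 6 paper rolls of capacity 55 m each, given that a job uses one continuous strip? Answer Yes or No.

A valid assignment using 6 paper rolls:
  roll 1: 45 + 10 = 55
  roll 2: 40 + 15 = 55
  roll 3: 35 + 5 + 5 = 45
  roll 4: 35 = 35
  roll 5: 30 = 30
  roll 6: 30 = 30
Every load is within 55 m, so 6 paper rolls suffice.

Yes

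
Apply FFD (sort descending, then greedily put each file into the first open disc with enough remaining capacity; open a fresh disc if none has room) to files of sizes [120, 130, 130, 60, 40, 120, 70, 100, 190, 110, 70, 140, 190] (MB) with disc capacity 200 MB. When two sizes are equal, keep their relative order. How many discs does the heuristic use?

9

Sorted descending: 190, 190, 140, 130, 130, 120, 120, 110, 100, 70, 70, 60, 40.
  190 → disc 1 (new)  [load 190/200]
  190 → disc 2 (new)  [load 190/200]
  140 → disc 3 (new)  [load 140/200]
  130 → disc 4 (new)  [load 130/200]
  130 → disc 5 (new)  [load 130/200]
  120 → disc 6 (new)  [load 120/200]
  120 → disc 7 (new)  [load 120/200]
  110 → disc 8 (new)  [load 110/200]
  100 → disc 9 (new)  [load 100/200]
  70 → disc 4  [load 200/200]
  70 → disc 5  [load 200/200]
  60 → disc 3  [load 200/200]
  40 → disc 6  [load 160/200]
9 discs opened.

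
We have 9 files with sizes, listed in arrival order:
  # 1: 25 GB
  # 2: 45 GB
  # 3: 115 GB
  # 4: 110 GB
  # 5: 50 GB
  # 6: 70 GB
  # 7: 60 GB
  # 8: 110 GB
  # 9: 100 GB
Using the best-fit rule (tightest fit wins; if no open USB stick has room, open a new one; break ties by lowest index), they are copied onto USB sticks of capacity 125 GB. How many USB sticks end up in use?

7

  25 → USB stick 1 (new)  [load 25/125]
  45 → USB stick 1  [load 70/125]
  115 → USB stick 2 (new)  [load 115/125]
  110 → USB stick 3 (new)  [load 110/125]
  50 → USB stick 1  [load 120/125]
  70 → USB stick 4 (new)  [load 70/125]
  60 → USB stick 5 (new)  [load 60/125]
  110 → USB stick 6 (new)  [load 110/125]
  100 → USB stick 7 (new)  [load 100/125]
7 USB sticks opened.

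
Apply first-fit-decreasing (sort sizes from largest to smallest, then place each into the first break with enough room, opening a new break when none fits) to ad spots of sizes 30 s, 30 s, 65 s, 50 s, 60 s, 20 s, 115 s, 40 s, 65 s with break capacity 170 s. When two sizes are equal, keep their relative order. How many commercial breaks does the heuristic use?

3

Sorted descending: 115, 65, 65, 60, 50, 40, 30, 30, 20.
  115 → break 1 (new)  [load 115/170]
  65 → break 2 (new)  [load 65/170]
  65 → break 2  [load 130/170]
  60 → break 3 (new)  [load 60/170]
  50 → break 1  [load 165/170]
  40 → break 2  [load 170/170]
  30 → break 3  [load 90/170]
  30 → break 3  [load 120/170]
  20 → break 3  [load 140/170]
3 commercial breaks opened.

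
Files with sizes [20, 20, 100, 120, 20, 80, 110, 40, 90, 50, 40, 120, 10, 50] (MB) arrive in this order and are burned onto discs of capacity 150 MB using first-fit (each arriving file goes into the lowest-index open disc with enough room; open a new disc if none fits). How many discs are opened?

7

  20 → disc 1 (new)  [load 20/150]
  20 → disc 1  [load 40/150]
  100 → disc 1  [load 140/150]
  120 → disc 2 (new)  [load 120/150]
  20 → disc 2  [load 140/150]
  80 → disc 3 (new)  [load 80/150]
  110 → disc 4 (new)  [load 110/150]
  40 → disc 3  [load 120/150]
  90 → disc 5 (new)  [load 90/150]
  50 → disc 5  [load 140/150]
  40 → disc 4  [load 150/150]
  120 → disc 6 (new)  [load 120/150]
  10 → disc 1  [load 150/150]
  50 → disc 7 (new)  [load 50/150]
7 discs opened.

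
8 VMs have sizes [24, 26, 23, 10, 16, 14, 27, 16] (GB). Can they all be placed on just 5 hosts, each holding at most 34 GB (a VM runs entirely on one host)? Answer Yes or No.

No

Total = 156 GB; ⌈156/34⌉ = 5.
The bound of 5 does not rule out 5, but exhaustive search shows no assignment into 5 hosts of capacity 34 GB exists — the minimum is 6.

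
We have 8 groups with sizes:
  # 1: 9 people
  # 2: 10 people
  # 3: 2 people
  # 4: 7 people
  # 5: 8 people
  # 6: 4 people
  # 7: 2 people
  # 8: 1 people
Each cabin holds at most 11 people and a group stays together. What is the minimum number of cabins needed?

Total = 10 + 9 + 8 + 7 + 4 + 2 + 2 + 1 = 43 people.
Lower bound: ⌈43/11⌉ = 4 cabins.
A packing using 4 cabins:
  cabin 1: 10 + 1 = 11
  cabin 2: 9 + 2 = 11
  cabin 3: 8 + 2 = 10
  cabin 4: 7 + 4 = 11
This matches the lower bound, so 4 is optimal.

4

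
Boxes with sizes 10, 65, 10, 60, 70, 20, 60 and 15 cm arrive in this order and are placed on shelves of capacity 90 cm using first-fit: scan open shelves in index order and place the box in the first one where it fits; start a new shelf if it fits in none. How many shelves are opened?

4

  10 → shelf 1 (new)  [load 10/90]
  65 → shelf 1  [load 75/90]
  10 → shelf 1  [load 85/90]
  60 → shelf 2 (new)  [load 60/90]
  70 → shelf 3 (new)  [load 70/90]
  20 → shelf 2  [load 80/90]
  60 → shelf 4 (new)  [load 60/90]
  15 → shelf 3  [load 85/90]
4 shelves opened.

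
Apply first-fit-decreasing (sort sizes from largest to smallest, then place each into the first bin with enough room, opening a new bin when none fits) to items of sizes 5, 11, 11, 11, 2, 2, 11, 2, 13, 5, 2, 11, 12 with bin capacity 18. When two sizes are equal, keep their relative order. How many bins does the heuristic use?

Sorted descending: 13, 12, 11, 11, 11, 11, 11, 5, 5, 2, 2, 2, 2.
  13 → bin 1 (new)  [load 13/18]
  12 → bin 2 (new)  [load 12/18]
  11 → bin 3 (new)  [load 11/18]
  11 → bin 4 (new)  [load 11/18]
  11 → bin 5 (new)  [load 11/18]
  11 → bin 6 (new)  [load 11/18]
  11 → bin 7 (new)  [load 11/18]
  5 → bin 1  [load 18/18]
  5 → bin 2  [load 17/18]
  2 → bin 3  [load 13/18]
  2 → bin 3  [load 15/18]
  2 → bin 3  [load 17/18]
  2 → bin 4  [load 13/18]
7 bins opened.

7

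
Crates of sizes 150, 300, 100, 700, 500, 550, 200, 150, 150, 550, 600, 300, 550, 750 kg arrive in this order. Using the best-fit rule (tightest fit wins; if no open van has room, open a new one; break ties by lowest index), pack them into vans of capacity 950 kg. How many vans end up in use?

8

  150 → van 1 (new)  [load 150/950]
  300 → van 1  [load 450/950]
  100 → van 1  [load 550/950]
  700 → van 2 (new)  [load 700/950]
  500 → van 3 (new)  [load 500/950]
  550 → van 4 (new)  [load 550/950]
  200 → van 2  [load 900/950]
  150 → van 1  [load 700/950]
  150 → van 1  [load 850/950]
  550 → van 5 (new)  [load 550/950]
  600 → van 6 (new)  [load 600/950]
  300 → van 6  [load 900/950]
  550 → van 7 (new)  [load 550/950]
  750 → van 8 (new)  [load 750/950]
8 vans opened.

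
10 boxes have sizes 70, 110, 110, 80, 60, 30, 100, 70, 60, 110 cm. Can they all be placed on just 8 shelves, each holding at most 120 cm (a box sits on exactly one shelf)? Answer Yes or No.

A valid assignment using 8 shelves:
  shelf 1: 110 = 110
  shelf 2: 110 = 110
  shelf 3: 110 = 110
  shelf 4: 100 = 100
  shelf 5: 80 + 30 = 110
  shelf 6: 70 = 70
  shelf 7: 70 = 70
  shelf 8: 60 + 60 = 120
Every load is within 120 cm, so 8 shelves suffice.

Yes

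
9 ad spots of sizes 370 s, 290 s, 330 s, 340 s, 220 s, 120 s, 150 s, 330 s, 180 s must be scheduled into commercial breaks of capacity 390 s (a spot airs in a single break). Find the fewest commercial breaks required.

7

Total = 370 + 340 + 330 + 330 + 290 + 220 + 180 + 150 + 120 = 2330 s.
Lower bound: ⌈2330/390⌉ = 6 commercial breaks.
A packing using 7 commercial breaks:
  break 1: 370 = 370
  break 2: 340 = 340
  break 3: 330 = 330
  break 4: 330 = 330
  break 5: 290 = 290
  break 6: 220 + 150 = 370
  break 7: 180 + 120 = 300
No arrangement into 6 commercial breaks stays within capacity, so 7 is optimal.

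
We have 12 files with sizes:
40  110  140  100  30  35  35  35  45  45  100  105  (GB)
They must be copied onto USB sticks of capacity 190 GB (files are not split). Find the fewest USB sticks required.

Total = 140 + 110 + 105 + 100 + 100 + 45 + 45 + 40 + 35 + 35 + 35 + 30 = 820 GB.
Lower bound: ⌈820/190⌉ = 5 USB sticks.
A packing using 5 USB sticks:
  USB stick 1: 140 + 45 = 185
  USB stick 2: 110 + 45 + 35 = 190
  USB stick 3: 105 + 40 + 35 = 180
  USB stick 4: 100 + 35 + 30 = 165
  USB stick 5: 100 = 100
This matches the lower bound, so 5 is optimal.

5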